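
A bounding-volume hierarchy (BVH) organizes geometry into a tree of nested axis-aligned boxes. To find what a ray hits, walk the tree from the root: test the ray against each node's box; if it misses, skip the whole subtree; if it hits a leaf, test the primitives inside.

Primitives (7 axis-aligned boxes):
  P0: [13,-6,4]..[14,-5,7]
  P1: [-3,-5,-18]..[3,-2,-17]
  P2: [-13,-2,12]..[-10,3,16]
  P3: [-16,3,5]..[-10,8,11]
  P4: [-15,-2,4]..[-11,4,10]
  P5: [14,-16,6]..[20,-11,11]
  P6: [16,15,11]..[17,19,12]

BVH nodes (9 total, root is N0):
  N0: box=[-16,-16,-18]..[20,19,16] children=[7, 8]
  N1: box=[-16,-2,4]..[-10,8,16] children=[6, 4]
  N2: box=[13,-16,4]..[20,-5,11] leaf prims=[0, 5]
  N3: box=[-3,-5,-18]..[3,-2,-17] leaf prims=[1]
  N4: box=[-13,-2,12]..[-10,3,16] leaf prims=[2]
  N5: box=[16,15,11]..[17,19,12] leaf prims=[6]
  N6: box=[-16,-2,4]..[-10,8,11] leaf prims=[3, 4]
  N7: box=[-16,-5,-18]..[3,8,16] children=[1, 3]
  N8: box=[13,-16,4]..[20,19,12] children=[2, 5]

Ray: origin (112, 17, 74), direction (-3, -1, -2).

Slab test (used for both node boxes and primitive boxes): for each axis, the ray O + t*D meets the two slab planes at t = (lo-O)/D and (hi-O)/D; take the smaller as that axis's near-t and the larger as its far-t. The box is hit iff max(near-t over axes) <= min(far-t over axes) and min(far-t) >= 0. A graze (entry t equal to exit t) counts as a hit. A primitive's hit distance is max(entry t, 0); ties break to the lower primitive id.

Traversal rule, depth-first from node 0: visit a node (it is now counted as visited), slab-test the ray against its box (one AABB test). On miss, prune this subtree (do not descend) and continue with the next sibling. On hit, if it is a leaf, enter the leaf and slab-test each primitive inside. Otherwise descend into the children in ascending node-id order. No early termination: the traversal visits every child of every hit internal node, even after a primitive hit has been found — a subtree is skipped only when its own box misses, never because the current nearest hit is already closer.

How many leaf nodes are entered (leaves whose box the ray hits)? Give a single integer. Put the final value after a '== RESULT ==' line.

Walk:
N0 x:[92/3,128/3] y:[-2,33] z:[29,46] -> hit [92/3,33], descend [7, 8]
  N7 x:[109/3,128/3] y:[9,22] z:[29,46] -> miss, prune
  N8 x:[92/3,33] y:[-2,33] z:[31,35] -> hit [31,33], descend [2, 5]
    N2 x:[92/3,33] y:[22,33] z:[63/2,35] -> hit [63/2,33] leaf, test {P0(miss), P5@t=63/2}
    N5 x:[95/3,32] y:[-2,2] z:[31,63/2] -> miss, prune

5 AABB tests over nodes [0, 7, 8, 2, 5]; 1 leaf entered; closest P5.

== RESULT ==
1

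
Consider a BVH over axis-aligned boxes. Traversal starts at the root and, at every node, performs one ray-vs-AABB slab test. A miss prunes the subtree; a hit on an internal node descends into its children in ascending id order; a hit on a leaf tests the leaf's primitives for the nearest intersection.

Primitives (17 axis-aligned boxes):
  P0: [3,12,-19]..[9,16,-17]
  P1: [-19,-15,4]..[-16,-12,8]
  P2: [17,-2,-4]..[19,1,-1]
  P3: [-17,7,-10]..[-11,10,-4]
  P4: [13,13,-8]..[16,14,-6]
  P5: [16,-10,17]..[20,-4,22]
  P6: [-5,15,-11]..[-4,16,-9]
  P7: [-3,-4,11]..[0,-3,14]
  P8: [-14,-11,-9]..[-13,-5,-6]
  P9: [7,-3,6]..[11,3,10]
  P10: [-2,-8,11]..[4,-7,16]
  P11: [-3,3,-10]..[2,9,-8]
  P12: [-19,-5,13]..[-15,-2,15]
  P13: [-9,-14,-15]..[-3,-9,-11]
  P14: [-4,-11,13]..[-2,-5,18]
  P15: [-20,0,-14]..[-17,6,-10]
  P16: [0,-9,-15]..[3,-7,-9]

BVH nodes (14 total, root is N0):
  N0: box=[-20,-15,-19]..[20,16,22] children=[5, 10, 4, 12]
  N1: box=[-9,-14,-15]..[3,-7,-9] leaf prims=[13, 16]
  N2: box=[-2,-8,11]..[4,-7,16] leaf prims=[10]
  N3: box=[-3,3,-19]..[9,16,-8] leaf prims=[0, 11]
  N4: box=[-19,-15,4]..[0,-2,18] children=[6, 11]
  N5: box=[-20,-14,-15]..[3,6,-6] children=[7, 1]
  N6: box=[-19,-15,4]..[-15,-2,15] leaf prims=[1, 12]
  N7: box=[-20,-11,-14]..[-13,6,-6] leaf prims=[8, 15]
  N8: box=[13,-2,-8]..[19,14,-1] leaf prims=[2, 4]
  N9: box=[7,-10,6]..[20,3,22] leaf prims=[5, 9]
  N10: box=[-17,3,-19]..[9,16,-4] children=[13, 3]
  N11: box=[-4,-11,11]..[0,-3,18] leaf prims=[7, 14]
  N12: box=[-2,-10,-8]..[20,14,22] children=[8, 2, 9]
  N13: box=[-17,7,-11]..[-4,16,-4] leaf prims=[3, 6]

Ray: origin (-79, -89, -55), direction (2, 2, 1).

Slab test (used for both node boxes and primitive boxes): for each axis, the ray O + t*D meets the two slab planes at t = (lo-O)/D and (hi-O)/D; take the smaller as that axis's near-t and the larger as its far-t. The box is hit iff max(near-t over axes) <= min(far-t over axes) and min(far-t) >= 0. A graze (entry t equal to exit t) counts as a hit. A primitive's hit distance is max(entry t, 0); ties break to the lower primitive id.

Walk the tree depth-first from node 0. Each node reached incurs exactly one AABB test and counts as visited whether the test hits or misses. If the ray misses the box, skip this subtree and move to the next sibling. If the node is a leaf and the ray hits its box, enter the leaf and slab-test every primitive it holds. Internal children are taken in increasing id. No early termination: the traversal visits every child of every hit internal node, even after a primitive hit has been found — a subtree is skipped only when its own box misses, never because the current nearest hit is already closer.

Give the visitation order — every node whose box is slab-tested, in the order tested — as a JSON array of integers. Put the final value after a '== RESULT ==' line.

Traverse from the root:
N0 x:[59/2,99/2] y:[37,105/2] z:[36,77] -> hit [37,99/2], descend [4, 5, 10, 12]
  N4 x:[30,79/2] y:[37,87/2] z:[59,73] -> miss, prune
  N5 x:[59/2,41] y:[75/2,95/2] z:[40,49] -> hit [40,41], descend [1, 7]
    N1 x:[35,41] y:[75/2,41] z:[40,46] -> hit [40,41] leaf, test {P13(miss), P16@t=40}
    N7 x:[59/2,33] y:[39,95/2] z:[41,49] -> miss, prune
  N10 x:[31,44] y:[46,105/2] z:[36,51] -> miss, prune
  N12 x:[77/2,99/2] y:[79/2,103/2] z:[47,77] -> hit [47,99/2], descend [2, 8, 9]
    N2 x:[77/2,83/2] y:[81/2,41] z:[66,71] -> miss, prune
    N8 x:[46,49] y:[87/2,103/2] z:[47,54] -> hit [47,49] leaf, test {P2(miss), P4(miss)}
    N9 x:[43,99/2] y:[79/2,46] z:[61,77] -> miss, prune

10 AABB tests over nodes [0, 4, 5, 1, 7, 10, 12, 2, 8, 9]; 2 leaves entered; closest P16.

== RESULT ==
[0, 4, 5, 1, 7, 10, 12, 2, 8, 9]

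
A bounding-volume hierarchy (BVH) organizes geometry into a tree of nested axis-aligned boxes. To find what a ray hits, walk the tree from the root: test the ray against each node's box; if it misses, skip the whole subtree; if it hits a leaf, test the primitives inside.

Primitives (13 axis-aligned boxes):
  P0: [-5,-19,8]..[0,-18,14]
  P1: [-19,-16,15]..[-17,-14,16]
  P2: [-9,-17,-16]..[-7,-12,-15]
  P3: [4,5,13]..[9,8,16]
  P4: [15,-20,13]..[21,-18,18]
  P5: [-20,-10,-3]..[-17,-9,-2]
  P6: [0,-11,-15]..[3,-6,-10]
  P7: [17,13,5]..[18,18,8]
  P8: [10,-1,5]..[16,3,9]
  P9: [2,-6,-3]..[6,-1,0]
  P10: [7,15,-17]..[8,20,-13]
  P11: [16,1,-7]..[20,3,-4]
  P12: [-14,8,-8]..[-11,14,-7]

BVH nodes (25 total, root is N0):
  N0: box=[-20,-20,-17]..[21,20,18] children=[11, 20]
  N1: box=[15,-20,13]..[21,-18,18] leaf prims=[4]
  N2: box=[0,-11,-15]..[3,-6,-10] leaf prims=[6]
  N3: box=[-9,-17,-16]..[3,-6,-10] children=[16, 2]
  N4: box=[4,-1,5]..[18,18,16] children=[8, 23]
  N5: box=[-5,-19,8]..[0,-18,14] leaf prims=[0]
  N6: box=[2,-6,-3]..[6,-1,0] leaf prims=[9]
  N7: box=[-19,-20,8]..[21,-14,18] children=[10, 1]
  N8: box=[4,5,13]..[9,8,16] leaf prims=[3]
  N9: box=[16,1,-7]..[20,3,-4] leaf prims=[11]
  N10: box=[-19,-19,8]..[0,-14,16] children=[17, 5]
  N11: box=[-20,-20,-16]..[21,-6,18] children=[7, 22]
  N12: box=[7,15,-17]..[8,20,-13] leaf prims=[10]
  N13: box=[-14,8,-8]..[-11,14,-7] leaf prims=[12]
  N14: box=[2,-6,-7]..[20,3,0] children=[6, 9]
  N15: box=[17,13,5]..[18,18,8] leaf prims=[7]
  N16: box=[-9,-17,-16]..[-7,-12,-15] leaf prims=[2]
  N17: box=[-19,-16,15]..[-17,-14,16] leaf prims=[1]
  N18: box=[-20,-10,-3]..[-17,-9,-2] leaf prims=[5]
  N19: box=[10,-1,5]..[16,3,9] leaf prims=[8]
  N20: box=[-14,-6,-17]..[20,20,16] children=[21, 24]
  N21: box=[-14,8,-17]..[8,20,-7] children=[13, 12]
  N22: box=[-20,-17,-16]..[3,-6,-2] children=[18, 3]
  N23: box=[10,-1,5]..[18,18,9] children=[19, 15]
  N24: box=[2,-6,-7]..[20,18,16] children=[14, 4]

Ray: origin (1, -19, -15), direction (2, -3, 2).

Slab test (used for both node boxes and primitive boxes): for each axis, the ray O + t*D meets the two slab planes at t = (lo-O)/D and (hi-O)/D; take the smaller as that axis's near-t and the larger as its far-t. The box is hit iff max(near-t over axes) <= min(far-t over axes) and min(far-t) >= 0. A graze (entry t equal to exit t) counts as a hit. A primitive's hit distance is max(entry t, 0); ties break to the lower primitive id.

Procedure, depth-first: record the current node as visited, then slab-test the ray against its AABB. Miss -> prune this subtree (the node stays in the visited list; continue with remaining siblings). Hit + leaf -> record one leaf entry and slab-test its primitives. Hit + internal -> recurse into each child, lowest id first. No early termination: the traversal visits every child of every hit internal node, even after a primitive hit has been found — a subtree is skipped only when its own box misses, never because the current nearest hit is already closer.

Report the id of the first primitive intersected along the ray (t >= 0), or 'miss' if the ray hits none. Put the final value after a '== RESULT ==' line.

Traverse from the root:
N0 x:[-21/2,10] y:[-13,1/3] z:[-1,33/2] -> hit [-1,1/3], descend [11, 20]
  N11 x:[-21/2,10] y:[-13/3,1/3] z:[-1/2,33/2] -> hit [-1/2,1/3], descend [7, 22]
    N7 x:[-10,10] y:[-5/3,1/3] z:[23/2,33/2] -> miss, prune
    N22 x:[-21/2,1] y:[-13/3,-2/3] z:[-1/2,13/2] -> miss, prune
  N20 x:[-15/2,19/2] y:[-13,-13/3] z:[-1,31/2] -> miss, prune

order=[0, 11, 7, 22, 20]  |boxes|=5  |leaves|=0  hit=miss

== RESULT ==
miss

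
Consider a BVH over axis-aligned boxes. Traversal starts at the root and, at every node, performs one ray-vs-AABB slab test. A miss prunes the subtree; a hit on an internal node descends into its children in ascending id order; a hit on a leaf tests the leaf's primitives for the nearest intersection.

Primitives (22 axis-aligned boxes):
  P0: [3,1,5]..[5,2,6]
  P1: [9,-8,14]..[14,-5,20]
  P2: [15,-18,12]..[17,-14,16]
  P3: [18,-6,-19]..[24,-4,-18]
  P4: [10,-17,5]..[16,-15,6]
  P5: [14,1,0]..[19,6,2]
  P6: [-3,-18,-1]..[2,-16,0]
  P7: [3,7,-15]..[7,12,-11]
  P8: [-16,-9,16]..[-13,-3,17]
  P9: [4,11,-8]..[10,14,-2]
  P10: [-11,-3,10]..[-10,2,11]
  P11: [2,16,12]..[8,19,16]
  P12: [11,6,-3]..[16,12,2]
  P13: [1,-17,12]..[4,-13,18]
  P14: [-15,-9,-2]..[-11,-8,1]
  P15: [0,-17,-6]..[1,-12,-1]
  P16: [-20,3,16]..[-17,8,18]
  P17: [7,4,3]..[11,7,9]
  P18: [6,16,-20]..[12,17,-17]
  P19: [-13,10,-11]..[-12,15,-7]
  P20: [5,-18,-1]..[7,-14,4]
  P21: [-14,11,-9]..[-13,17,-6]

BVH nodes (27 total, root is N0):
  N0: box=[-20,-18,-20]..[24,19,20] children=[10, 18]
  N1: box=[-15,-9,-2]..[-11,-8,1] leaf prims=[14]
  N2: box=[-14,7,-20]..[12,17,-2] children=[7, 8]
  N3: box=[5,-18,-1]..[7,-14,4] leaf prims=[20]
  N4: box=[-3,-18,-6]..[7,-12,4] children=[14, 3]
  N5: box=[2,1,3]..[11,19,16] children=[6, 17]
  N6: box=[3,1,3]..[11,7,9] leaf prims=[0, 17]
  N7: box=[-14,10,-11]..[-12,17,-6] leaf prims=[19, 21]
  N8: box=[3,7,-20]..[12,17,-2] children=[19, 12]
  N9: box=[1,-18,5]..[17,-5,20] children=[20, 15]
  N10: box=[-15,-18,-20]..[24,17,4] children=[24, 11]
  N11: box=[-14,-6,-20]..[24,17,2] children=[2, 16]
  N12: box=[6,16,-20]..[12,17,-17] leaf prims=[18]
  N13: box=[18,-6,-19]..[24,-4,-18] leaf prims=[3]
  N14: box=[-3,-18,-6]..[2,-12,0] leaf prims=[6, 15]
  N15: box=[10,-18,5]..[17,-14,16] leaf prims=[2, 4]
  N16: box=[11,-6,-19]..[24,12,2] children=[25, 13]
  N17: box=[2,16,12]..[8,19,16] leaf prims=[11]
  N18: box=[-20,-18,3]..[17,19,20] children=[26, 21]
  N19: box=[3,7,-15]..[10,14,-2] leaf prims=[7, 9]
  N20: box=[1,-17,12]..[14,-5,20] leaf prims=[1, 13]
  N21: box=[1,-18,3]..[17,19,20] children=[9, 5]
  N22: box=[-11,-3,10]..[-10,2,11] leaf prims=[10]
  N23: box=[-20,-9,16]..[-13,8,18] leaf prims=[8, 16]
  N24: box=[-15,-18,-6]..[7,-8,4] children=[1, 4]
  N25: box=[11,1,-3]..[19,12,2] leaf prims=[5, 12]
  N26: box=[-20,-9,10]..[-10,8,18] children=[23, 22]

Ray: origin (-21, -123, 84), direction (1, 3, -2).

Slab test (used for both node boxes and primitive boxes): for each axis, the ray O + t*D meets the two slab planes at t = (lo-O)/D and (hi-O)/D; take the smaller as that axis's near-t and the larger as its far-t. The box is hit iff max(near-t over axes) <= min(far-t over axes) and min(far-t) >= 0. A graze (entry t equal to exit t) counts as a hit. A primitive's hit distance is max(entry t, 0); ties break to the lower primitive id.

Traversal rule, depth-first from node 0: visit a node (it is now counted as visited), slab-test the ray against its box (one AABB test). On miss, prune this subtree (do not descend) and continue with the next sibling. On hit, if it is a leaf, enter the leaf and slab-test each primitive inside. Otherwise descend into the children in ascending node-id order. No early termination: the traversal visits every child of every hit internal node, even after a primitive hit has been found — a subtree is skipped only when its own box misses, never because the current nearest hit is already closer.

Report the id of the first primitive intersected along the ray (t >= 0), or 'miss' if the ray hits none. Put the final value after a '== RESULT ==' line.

Trace the traversal:
N0 x:[1,45] y:[35,142/3] z:[32,52] -> hit [35,45], descend [10, 18]
  N10 x:[6,45] y:[35,140/3] z:[40,52] -> hit [40,45], descend [11, 24]
    N11 x:[7,45] y:[39,140/3] z:[41,52] -> hit [41,45], descend [2, 16]
      N2 x:[7,33] y:[130/3,140/3] z:[43,52] -> miss, prune
      N16 x:[32,45] y:[39,45] z:[41,103/2] -> hit [41,45], descend [13, 25]
        N13 x:[39,45] y:[39,119/3] z:[51,103/2] -> miss, prune
        N25 x:[32,40] y:[124/3,45] z:[41,87/2] -> miss, prune
    N24 x:[6,28] y:[35,115/3] z:[40,45] -> miss, prune
  N18 x:[1,38] y:[35,142/3] z:[32,81/2] -> hit [35,38], descend [21, 26]
    N21 x:[22,38] y:[35,142/3] z:[32,81/2] -> hit [35,38], descend [5, 9]
      N5 x:[23,32] y:[124/3,142/3] z:[34,81/2] -> miss, prune
      N9 x:[22,38] y:[35,118/3] z:[32,79/2] -> hit [35,38], descend [15, 20]
        N15 x:[31,38] y:[35,109/3] z:[34,79/2] -> hit [35,109/3] leaf, test {P2@t=36, P4(miss)}
        N20 x:[22,35] y:[106/3,118/3] z:[32,36] -> miss, prune
    N26 x:[1,11] y:[38,131/3] z:[33,37] -> miss, prune

15 AABB tests over nodes [0, 10, 11, 2, 16, 13, 25, 24, 18, 21, 5, 9, 15, 20, 26]; 1 leaf entered; closest P2.

== RESULT ==
2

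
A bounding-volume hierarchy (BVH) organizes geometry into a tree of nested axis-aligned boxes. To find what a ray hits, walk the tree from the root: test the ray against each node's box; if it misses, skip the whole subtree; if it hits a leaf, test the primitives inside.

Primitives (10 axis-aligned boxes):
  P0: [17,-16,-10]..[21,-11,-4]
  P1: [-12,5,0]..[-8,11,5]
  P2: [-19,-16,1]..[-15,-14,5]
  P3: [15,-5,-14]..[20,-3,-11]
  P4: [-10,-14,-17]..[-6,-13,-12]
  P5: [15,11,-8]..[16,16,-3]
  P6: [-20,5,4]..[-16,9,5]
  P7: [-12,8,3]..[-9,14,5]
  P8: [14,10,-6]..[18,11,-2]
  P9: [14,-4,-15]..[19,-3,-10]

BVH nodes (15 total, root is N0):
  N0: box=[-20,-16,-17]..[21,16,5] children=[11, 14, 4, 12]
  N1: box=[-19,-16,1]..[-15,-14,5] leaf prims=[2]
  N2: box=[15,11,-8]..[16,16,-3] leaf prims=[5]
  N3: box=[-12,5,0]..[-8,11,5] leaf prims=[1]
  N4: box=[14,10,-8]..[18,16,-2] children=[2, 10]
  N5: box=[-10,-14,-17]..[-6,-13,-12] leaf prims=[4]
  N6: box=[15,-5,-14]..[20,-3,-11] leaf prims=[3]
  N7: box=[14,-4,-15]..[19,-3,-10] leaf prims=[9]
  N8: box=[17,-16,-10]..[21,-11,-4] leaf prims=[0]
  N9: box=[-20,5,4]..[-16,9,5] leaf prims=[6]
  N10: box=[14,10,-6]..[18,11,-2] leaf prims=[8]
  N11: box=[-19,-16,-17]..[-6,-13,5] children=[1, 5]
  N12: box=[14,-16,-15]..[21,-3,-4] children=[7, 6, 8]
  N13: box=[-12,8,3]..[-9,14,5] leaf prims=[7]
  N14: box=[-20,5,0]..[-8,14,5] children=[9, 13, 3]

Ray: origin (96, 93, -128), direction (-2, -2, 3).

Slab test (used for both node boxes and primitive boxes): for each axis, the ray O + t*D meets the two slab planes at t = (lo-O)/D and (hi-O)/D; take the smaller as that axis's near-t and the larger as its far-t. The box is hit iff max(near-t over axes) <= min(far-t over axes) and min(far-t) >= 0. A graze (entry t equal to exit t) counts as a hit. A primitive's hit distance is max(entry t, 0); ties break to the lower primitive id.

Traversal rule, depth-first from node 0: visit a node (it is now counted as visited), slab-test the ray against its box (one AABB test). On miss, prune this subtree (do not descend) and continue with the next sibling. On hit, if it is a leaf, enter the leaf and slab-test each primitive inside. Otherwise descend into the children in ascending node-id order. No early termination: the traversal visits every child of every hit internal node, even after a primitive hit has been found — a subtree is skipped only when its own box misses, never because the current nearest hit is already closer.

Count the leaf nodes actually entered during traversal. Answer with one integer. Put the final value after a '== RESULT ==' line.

Walk:
N0 x:[75/2,58] y:[77/2,109/2] z:[37,133/3] -> hit [77/2,133/3], descend [4, 11, 12, 14]
  N4 x:[39,41] y:[77/2,83/2] z:[40,42] -> hit [40,41], descend [2, 10]
    N2 x:[40,81/2] y:[77/2,41] z:[40,125/3] -> hit [40,81/2] leaf, test {P5@t=40}
    N10 x:[39,41] y:[41,83/2] z:[122/3,42] -> hit [41,41] leaf, test {P8@t=41}
  N11 x:[51,115/2] y:[53,109/2] z:[37,133/3] -> miss, prune
  N12 x:[75/2,41] y:[48,109/2] z:[113/3,124/3] -> miss, prune
  N14 x:[52,58] y:[79/2,44] z:[128/3,133/3] -> miss, prune

Summary -> nodes [0, 4, 2, 10, 11, 12, 14]; box-tests=7; leaf-entries=2; first=P5

== RESULT ==
2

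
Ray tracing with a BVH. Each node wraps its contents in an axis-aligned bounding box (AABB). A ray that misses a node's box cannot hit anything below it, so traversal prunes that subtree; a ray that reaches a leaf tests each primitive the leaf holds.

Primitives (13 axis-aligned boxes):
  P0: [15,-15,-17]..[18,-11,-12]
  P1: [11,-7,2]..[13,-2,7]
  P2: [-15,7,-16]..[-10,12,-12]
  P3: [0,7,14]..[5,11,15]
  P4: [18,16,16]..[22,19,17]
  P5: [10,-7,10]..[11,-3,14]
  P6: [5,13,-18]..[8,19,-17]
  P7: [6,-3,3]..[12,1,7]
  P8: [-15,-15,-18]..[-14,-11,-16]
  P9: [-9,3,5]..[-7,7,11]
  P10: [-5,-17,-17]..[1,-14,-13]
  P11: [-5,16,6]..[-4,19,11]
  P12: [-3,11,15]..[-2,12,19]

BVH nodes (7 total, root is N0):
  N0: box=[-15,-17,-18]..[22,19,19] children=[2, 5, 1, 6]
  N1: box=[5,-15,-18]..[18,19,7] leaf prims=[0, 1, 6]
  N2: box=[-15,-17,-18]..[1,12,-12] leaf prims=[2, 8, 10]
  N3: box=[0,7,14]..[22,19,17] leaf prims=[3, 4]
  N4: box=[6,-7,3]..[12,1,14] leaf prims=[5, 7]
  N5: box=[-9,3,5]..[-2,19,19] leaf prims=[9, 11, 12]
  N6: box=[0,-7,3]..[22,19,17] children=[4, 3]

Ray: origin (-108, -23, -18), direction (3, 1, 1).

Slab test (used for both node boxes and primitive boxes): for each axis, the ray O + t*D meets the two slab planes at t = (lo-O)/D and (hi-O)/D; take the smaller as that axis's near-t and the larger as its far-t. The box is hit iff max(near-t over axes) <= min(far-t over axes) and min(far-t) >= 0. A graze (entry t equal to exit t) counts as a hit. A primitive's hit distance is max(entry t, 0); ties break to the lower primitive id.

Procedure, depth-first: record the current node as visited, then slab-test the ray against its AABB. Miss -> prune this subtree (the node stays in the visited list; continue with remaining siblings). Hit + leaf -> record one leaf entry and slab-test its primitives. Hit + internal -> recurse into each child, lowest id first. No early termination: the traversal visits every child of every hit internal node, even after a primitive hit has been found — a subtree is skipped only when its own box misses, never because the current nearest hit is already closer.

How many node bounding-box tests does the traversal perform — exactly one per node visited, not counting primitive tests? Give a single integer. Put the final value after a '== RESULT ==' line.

Traverse from the root:
N0 x:[31,130/3] y:[6,42] z:[0,37] -> hit [31,37], descend [1, 2, 5, 6]
  N1 x:[113/3,42] y:[8,42] z:[0,25] -> miss, prune
  N2 x:[31,109/3] y:[6,35] z:[0,6] -> miss, prune
  N5 x:[33,106/3] y:[26,42] z:[23,37] -> hit [33,106/3] leaf, test {P9(miss), P11(miss), P12@t=35}
  N6 x:[36,130/3] y:[16,42] z:[21,35] -> miss, prune

order=[0, 1, 2, 5, 6]  |boxes|=5  |leaves|=1  hit=P12

== RESULT ==
5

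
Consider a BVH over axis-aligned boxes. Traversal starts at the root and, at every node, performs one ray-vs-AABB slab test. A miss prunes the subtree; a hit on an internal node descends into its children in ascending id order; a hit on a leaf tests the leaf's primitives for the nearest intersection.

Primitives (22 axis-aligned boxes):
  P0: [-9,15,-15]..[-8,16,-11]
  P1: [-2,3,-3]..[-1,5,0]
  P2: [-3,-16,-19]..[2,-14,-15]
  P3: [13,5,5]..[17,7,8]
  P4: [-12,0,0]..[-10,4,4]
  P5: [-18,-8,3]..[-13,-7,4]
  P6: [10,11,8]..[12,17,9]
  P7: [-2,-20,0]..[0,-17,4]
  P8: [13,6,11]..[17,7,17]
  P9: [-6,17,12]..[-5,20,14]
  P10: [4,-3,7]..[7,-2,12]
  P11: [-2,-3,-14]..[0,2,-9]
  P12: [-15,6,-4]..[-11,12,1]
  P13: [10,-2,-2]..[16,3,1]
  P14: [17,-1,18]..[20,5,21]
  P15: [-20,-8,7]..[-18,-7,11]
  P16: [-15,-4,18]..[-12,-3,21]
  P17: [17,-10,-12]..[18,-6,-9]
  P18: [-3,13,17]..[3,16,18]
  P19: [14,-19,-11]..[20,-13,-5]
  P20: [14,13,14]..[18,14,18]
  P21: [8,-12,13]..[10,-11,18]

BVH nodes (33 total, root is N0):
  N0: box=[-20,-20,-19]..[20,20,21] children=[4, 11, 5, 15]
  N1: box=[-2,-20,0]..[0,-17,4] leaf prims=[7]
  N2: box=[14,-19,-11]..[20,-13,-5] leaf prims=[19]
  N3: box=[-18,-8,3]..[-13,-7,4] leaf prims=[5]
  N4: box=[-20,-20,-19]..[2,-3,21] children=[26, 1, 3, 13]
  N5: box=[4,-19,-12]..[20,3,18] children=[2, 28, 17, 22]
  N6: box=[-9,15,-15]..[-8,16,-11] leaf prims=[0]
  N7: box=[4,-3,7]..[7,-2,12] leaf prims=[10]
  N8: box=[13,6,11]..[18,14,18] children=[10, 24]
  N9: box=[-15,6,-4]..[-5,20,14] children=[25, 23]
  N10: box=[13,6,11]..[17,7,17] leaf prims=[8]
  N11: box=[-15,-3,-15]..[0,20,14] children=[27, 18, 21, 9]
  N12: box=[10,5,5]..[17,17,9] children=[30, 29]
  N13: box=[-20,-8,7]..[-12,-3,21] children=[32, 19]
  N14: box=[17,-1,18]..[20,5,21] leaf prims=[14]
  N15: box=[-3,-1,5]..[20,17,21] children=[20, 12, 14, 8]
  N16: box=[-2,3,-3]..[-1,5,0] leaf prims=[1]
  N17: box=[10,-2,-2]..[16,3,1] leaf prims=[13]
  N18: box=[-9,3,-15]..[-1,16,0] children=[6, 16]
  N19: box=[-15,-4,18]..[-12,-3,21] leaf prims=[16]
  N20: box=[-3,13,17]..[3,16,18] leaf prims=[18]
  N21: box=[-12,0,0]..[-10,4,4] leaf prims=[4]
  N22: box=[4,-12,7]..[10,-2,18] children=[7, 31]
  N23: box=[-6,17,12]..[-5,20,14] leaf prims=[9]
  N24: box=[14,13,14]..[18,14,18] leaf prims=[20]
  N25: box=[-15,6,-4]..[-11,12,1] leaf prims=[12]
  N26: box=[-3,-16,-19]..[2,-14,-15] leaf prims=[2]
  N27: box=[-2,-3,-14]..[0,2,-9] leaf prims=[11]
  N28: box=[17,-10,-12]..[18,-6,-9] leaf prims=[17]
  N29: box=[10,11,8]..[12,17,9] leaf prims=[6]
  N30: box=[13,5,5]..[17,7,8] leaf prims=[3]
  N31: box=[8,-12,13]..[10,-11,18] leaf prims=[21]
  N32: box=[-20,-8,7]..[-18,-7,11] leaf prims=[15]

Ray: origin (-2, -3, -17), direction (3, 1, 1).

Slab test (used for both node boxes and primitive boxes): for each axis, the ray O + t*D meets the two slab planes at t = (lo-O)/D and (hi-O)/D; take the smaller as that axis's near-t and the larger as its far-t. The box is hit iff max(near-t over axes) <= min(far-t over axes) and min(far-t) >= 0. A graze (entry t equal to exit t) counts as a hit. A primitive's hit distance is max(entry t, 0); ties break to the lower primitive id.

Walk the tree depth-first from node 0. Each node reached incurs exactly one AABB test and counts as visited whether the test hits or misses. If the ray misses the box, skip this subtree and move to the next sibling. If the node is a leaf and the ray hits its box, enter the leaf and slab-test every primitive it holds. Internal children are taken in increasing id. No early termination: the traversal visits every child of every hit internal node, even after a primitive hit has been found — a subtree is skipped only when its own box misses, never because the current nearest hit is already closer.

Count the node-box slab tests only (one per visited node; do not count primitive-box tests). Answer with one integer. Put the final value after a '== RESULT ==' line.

Traverse from the root:
N0 x:[-6,22/3] y:[-17,23] z:[-2,38] -> hit [-2,22/3], descend [4, 5, 11, 15]
  N4 x:[-6,4/3] y:[-17,0] z:[-2,38] -> hit [-2,0], descend [1, 3, 13, 26]
    N1 x:[0,2/3] y:[-17,-14] z:[17,21] -> miss, prune
    N3 x:[-16/3,-11/3] y:[-5,-4] z:[20,21] -> miss, prune
    N13 x:[-6,-10/3] y:[-5,0] z:[24,38] -> miss, prune
    N26 x:[-1/3,4/3] y:[-13,-11] z:[-2,2] -> miss, prune
  N5 x:[2,22/3] y:[-16,6] z:[5,35] -> hit [5,6], descend [2, 17, 22, 28]
    N2 x:[16/3,22/3] y:[-16,-10] z:[6,12] -> miss, prune
    N17 x:[4,6] y:[1,6] z:[15,18] -> miss, prune
    N22 x:[2,4] y:[-9,1] z:[24,35] -> miss, prune
    N28 x:[19/3,20/3] y:[-7,-3] z:[5,8] -> miss, prune
  N11 x:[-13/3,2/3] y:[0,23] z:[2,31] -> miss, prune
  N15 x:[-1/3,22/3] y:[2,20] z:[22,38] -> miss, prune

Visited [0, 4, 1, 3, 13, 26, 5, 2, 17, 22, 28, 11, 15]. Tests: 13 box, 0 leaf. Nearest: miss.

== RESULT ==
13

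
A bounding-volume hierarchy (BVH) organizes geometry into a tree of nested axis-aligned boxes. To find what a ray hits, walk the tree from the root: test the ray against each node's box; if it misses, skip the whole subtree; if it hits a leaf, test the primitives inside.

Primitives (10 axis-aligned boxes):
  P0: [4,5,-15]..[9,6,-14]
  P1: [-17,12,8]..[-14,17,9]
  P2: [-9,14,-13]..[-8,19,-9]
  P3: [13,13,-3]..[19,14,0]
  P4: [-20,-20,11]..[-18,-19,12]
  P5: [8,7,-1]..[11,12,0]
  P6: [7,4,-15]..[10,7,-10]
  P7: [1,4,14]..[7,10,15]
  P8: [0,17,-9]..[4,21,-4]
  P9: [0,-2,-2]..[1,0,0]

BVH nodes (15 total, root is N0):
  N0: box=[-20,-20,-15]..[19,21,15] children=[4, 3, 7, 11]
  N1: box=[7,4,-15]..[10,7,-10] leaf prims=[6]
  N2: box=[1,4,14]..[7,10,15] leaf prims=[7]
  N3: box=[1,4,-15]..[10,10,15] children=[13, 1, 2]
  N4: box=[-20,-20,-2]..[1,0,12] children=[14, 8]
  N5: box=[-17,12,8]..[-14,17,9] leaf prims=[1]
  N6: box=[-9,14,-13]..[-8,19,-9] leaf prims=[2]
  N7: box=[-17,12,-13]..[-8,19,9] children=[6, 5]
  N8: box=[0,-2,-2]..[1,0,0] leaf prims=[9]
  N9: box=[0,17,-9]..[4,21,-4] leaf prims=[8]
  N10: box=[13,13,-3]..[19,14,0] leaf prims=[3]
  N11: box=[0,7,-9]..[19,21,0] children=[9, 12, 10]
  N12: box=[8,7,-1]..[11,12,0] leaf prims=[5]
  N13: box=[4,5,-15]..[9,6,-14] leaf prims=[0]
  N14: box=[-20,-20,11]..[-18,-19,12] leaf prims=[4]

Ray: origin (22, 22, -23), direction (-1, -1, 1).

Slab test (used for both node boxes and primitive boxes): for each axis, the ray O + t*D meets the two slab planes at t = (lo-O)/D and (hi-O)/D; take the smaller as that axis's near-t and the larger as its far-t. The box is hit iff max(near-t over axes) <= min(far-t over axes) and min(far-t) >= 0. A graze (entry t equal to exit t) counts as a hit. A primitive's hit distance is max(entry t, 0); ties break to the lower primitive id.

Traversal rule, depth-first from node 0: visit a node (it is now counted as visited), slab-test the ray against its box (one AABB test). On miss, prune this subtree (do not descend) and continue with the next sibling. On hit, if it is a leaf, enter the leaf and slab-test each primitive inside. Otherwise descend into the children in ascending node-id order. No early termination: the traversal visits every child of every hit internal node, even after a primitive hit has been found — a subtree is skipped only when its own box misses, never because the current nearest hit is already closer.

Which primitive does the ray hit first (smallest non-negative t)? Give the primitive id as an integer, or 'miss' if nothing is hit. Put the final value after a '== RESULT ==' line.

Trace the traversal:
N0 x:[3,42] y:[1,42] z:[8,38] -> hit [8,38], descend [3, 4, 7, 11]
  N3 x:[12,21] y:[12,18] z:[8,38] -> hit [12,18], descend [1, 2, 13]
    N1 x:[12,15] y:[15,18] z:[8,13] -> miss, prune
    N2 x:[15,21] y:[12,18] z:[37,38] -> miss, prune
    N13 x:[13,18] y:[16,17] z:[8,9] -> miss, prune
  N4 x:[21,42] y:[22,42] z:[21,35] -> hit [22,35], descend [8, 14]
    N8 x:[21,22] y:[22,24] z:[21,23] -> hit [22,22] leaf, test {P9@t=22}
    N14 x:[40,42] y:[41,42] z:[34,35] -> miss, prune
  N7 x:[30,39] y:[3,10] z:[10,32] -> miss, prune
  N11 x:[3,22] y:[1,15] z:[14,23] -> hit [14,15], descend [9, 10, 12]
    N9 x:[18,22] y:[1,5] z:[14,19] -> miss, prune
    N10 x:[3,9] y:[8,9] z:[20,23] -> miss, prune
    N12 x:[11,14] y:[10,15] z:[22,23] -> miss, prune

order=[0, 3, 1, 2, 13, 4, 8, 14, 7, 11, 9, 10, 12]  |boxes|=13  |leaves|=1  hit=P9

== RESULT ==
9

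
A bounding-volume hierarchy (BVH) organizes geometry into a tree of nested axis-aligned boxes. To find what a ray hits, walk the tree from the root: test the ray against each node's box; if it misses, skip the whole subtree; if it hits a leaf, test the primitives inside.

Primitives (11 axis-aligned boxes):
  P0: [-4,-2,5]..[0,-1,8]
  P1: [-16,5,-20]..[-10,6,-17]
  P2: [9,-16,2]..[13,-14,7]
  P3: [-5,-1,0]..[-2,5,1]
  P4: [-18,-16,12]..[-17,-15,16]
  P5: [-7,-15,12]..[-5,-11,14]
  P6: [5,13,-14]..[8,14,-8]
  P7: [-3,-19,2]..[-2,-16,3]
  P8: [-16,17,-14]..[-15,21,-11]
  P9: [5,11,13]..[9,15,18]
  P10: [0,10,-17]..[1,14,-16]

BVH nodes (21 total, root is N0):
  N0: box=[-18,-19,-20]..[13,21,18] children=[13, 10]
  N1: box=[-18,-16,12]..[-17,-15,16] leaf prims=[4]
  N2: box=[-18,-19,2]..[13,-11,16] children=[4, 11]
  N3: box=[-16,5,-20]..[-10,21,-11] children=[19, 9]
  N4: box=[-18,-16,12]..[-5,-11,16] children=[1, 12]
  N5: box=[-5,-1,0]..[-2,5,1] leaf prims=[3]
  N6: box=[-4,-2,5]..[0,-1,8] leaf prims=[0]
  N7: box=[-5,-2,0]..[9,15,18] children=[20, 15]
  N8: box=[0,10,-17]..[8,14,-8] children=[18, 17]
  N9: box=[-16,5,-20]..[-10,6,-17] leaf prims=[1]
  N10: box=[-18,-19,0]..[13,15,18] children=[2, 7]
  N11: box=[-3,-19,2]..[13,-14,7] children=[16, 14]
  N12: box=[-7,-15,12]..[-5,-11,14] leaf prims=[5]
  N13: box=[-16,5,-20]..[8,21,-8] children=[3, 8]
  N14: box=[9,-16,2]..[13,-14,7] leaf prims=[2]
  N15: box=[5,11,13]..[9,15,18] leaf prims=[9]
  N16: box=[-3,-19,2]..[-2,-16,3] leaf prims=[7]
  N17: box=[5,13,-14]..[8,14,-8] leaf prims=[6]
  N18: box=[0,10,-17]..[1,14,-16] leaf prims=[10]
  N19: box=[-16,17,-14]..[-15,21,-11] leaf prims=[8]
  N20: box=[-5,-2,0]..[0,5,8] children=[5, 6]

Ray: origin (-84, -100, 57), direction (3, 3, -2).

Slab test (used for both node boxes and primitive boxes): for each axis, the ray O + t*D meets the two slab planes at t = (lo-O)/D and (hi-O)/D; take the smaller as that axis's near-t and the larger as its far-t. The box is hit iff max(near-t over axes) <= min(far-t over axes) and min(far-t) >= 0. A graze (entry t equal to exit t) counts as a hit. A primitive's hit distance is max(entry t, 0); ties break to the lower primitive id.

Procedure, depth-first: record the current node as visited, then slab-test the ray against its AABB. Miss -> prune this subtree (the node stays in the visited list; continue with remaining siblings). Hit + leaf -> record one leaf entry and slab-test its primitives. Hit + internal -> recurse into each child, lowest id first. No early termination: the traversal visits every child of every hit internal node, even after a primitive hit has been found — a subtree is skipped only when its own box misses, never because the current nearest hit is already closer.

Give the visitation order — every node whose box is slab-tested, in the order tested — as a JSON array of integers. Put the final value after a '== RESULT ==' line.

Traverse from the root:
N0 x:[22,97/3] y:[27,121/3] z:[39/2,77/2] -> hit [27,97/3], descend [10, 13]
  N10 x:[22,97/3] y:[27,115/3] z:[39/2,57/2] -> hit [27,57/2], descend [2, 7]
    N2 x:[22,97/3] y:[27,89/3] z:[41/2,55/2] -> hit [27,55/2], descend [4, 11]
      N4 x:[22,79/3] y:[28,89/3] z:[41/2,45/2] -> miss, prune
      N11 x:[27,97/3] y:[27,86/3] z:[25,55/2] -> hit [27,55/2], descend [14, 16]
        N14 x:[31,97/3] y:[28,86/3] z:[25,55/2] -> miss, prune
        N16 x:[27,82/3] y:[27,28] z:[27,55/2] -> hit [27,82/3] leaf, test {P7@t=27}
    N7 x:[79/3,31] y:[98/3,115/3] z:[39/2,57/2] -> miss, prune
  N13 x:[68/3,92/3] y:[35,121/3] z:[65/2,77/2] -> miss, prune

Summary -> nodes [0, 10, 2, 4, 11, 14, 16, 7, 13]; box-tests=9; leaf-entries=1; first=P7

== RESULT ==
[0, 10, 2, 4, 11, 14, 16, 7, 13]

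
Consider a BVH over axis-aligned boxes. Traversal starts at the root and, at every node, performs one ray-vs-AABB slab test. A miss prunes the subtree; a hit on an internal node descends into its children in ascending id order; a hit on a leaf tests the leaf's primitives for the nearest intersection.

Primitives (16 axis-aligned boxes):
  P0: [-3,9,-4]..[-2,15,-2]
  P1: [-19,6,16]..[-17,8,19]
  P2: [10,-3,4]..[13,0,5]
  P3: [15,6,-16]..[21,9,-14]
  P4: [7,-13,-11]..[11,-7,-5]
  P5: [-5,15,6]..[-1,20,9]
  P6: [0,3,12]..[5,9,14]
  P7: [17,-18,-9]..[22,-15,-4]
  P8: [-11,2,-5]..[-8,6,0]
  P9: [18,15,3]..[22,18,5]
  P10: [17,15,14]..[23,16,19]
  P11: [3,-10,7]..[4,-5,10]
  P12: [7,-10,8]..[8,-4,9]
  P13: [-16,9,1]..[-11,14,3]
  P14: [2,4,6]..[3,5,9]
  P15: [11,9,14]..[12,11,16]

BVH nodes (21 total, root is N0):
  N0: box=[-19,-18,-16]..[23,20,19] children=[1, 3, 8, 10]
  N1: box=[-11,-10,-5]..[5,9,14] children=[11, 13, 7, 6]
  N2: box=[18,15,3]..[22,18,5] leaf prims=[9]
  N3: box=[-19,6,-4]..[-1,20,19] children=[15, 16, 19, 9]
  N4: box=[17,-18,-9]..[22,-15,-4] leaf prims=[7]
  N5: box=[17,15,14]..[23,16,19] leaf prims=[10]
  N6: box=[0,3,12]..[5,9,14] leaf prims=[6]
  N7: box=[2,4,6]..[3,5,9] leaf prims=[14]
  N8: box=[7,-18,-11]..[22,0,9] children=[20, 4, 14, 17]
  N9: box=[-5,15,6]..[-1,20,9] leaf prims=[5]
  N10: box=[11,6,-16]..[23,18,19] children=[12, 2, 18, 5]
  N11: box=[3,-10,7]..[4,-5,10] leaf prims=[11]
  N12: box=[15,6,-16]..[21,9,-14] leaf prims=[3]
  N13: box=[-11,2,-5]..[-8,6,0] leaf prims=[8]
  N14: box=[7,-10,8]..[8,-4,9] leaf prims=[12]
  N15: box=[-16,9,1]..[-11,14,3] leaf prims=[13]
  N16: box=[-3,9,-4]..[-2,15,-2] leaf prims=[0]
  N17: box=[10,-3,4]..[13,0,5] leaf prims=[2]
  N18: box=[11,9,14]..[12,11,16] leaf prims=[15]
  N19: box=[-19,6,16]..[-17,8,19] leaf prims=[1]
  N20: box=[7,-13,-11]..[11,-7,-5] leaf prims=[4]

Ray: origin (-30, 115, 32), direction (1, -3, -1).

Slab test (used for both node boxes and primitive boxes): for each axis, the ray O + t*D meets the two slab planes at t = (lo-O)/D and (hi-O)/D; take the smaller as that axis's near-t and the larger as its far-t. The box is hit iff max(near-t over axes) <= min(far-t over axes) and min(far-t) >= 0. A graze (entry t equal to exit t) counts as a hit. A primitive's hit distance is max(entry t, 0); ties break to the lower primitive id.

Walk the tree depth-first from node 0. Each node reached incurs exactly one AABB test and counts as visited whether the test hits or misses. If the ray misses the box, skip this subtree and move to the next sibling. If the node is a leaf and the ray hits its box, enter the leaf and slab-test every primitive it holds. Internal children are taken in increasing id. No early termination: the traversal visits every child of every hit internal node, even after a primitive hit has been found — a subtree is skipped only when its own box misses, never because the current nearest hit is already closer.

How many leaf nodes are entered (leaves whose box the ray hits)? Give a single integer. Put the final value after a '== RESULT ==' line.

Traverse from the root:
N0 x:[11,53] y:[95/3,133/3] z:[13,48] -> hit [95/3,133/3], descend [1, 3, 8, 10]
  N1 x:[19,35] y:[106/3,125/3] z:[18,37] -> miss, prune
  N3 x:[11,29] y:[95/3,109/3] z:[13,36] -> miss, prune
  N8 x:[37,52] y:[115/3,133/3] z:[23,43] -> hit [115/3,43], descend [4, 14, 17, 20]
    N4 x:[47,52] y:[130/3,133/3] z:[36,41] -> miss, prune
    N14 x:[37,38] y:[119/3,125/3] z:[23,24] -> miss, prune
    N17 x:[40,43] y:[115/3,118/3] z:[27,28] -> miss, prune
    N20 x:[37,41] y:[122/3,128/3] z:[37,43] -> hit [122/3,41] leaf, test {P4@t=122/3}
  N10 x:[41,53] y:[97/3,109/3] z:[13,48] -> miss, prune

Visited [0, 1, 3, 8, 4, 14, 17, 20, 10]. Tests: 9 box, 1 leaf. Nearest: P4.

== RESULT ==
1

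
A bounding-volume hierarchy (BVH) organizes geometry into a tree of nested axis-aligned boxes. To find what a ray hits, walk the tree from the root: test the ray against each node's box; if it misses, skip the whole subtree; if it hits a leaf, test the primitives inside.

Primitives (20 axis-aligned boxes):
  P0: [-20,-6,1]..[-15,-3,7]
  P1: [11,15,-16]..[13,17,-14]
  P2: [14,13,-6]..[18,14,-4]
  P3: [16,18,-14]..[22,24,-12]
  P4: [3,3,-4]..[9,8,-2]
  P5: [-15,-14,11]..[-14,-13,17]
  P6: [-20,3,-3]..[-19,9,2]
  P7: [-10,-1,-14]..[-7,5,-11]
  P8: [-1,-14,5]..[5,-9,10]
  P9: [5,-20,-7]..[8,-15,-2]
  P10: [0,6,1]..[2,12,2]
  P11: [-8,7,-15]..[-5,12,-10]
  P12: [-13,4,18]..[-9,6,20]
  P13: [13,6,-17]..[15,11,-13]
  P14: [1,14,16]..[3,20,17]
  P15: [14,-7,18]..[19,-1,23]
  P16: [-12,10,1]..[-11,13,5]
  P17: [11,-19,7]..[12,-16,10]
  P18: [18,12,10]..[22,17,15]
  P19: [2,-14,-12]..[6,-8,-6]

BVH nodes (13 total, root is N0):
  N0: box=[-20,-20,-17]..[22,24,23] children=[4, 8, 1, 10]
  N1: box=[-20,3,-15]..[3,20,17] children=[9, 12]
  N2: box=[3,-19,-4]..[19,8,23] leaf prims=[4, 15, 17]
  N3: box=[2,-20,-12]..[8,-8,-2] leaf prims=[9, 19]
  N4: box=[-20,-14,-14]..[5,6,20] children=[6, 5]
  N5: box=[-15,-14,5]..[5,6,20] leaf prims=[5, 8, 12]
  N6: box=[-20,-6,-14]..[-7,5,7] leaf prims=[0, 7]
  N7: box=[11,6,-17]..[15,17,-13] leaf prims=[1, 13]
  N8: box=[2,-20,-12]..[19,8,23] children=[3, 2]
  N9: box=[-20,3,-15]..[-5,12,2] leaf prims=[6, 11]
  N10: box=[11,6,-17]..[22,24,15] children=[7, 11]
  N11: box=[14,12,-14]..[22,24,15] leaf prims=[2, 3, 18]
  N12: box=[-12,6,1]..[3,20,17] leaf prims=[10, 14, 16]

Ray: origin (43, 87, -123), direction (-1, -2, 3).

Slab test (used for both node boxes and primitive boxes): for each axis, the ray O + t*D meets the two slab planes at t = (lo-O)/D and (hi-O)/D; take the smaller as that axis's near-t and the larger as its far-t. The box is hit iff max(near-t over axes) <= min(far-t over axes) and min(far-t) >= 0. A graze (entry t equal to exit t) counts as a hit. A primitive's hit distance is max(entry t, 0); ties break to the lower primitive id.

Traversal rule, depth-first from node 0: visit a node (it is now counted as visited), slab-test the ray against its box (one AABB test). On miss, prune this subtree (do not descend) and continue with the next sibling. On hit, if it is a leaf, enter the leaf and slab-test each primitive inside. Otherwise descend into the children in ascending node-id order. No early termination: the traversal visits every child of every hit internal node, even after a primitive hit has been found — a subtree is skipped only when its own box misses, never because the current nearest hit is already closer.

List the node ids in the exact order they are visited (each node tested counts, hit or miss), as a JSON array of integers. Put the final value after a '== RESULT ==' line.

Walk:
N0 x:[21,63] y:[63/2,107/2] z:[106/3,146/3] -> hit [106/3,146/3], descend [1, 4, 8, 10]
  N1 x:[40,63] y:[67/2,42] z:[36,140/3] -> hit [40,42], descend [9, 12]
    N9 x:[48,63] y:[75/2,42] z:[36,125/3] -> miss, prune
    N12 x:[40,55] y:[67/2,81/2] z:[124/3,140/3] -> miss, prune
  N4 x:[38,63] y:[81/2,101/2] z:[109/3,143/3] -> hit [81/2,143/3], descend [5, 6]
    N5 x:[38,58] y:[81/2,101/2] z:[128/3,143/3] -> hit [128/3,143/3] leaf, test {P5(miss), P8(miss), P12(miss)}
    N6 x:[50,63] y:[41,93/2] z:[109/3,130/3] -> miss, prune
  N8 x:[24,41] y:[79/2,107/2] z:[37,146/3] -> hit [79/2,41], descend [2, 3]
    N2 x:[24,40] y:[79/2,53] z:[119/3,146/3] -> hit [119/3,40] leaf, test {P4@t=119/3, P15(miss), P17(miss)}
    N3 x:[35,41] y:[95/2,107/2] z:[37,121/3] -> miss, prune
  N10 x:[21,32] y:[63/2,81/2] z:[106/3,46] -> miss, prune

Summary -> nodes [0, 1, 9, 12, 4, 5, 6, 8, 2, 3, 10]; box-tests=11; leaf-entries=2; first=P4

== RESULT ==
[0, 1, 9, 12, 4, 5, 6, 8, 2, 3, 10]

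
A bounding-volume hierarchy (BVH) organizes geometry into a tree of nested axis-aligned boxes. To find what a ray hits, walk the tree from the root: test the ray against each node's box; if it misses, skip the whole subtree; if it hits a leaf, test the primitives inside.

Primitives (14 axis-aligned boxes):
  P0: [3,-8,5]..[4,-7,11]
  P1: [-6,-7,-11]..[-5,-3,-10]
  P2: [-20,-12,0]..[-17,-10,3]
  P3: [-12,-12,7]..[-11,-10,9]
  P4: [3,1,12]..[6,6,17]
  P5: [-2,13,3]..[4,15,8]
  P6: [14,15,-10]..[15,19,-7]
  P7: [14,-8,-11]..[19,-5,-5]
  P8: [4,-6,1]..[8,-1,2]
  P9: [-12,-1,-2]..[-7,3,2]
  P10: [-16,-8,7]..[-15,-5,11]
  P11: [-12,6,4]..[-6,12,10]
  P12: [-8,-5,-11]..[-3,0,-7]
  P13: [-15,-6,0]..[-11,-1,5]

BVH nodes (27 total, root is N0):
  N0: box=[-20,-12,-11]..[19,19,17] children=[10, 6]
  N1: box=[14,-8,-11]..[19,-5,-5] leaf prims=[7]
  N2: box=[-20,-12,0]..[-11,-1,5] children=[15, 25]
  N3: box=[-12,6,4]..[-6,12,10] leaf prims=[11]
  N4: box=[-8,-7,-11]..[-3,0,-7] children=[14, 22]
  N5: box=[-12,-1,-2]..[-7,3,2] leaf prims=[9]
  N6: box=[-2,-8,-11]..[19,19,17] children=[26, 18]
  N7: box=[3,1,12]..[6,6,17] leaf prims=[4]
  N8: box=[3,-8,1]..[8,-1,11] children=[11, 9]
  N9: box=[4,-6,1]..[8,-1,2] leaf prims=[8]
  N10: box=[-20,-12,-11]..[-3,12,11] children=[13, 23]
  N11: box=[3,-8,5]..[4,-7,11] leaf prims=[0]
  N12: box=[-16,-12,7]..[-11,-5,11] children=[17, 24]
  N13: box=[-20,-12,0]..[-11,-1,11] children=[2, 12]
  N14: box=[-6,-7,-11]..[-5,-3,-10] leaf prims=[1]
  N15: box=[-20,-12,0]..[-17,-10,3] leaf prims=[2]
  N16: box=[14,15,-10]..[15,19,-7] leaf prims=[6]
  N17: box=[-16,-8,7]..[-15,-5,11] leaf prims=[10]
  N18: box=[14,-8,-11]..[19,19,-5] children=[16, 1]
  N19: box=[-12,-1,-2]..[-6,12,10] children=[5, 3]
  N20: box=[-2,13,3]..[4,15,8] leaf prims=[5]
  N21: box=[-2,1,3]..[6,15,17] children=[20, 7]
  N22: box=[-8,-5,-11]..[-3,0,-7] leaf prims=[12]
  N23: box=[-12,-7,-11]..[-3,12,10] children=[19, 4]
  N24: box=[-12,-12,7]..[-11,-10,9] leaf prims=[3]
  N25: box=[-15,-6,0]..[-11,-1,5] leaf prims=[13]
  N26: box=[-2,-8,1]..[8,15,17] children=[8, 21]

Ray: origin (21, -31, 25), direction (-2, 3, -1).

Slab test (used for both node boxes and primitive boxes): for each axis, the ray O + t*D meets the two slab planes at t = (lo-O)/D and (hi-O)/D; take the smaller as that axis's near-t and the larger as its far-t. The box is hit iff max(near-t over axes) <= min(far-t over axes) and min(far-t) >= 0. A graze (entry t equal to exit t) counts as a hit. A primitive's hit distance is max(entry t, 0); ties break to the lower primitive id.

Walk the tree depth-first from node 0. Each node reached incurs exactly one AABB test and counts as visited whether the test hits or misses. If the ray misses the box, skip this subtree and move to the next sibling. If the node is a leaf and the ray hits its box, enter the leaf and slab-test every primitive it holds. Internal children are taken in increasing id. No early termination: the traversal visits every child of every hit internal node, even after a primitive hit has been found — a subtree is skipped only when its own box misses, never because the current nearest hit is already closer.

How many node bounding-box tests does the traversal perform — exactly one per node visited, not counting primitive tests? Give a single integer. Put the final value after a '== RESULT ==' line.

Traverse from the root:
N0 x:[1,41/2] y:[19/3,50/3] z:[8,36] -> hit [8,50/3], descend [6, 10]
  N6 x:[1,23/2] y:[23/3,50/3] z:[8,36] -> hit [8,23/2], descend [18, 26]
    N18 x:[1,7/2] y:[23/3,50/3] z:[30,36] -> miss, prune
    N26 x:[13/2,23/2] y:[23/3,46/3] z:[8,24] -> hit [8,23/2], descend [8, 21]
      N8 x:[13/2,9] y:[23/3,10] z:[14,24] -> miss, prune
      N21 x:[15/2,23/2] y:[32/3,46/3] z:[8,22] -> hit [32/3,23/2], descend [7, 20]
        N7 x:[15/2,9] y:[32/3,37/3] z:[8,13] -> miss, prune
        N20 x:[17/2,23/2] y:[44/3,46/3] z:[17,22] -> miss, prune
  N10 x:[12,41/2] y:[19/3,43/3] z:[14,36] -> hit [14,43/3], descend [13, 23]
    N13 x:[16,41/2] y:[19/3,10] z:[14,25] -> miss, prune
    N23 x:[12,33/2] y:[8,43/3] z:[15,36] -> miss, prune

Summary -> nodes [0, 6, 18, 26, 8, 21, 7, 20, 10, 13, 23]; box-tests=11; leaf-entries=0; first=miss

== RESULT ==
11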